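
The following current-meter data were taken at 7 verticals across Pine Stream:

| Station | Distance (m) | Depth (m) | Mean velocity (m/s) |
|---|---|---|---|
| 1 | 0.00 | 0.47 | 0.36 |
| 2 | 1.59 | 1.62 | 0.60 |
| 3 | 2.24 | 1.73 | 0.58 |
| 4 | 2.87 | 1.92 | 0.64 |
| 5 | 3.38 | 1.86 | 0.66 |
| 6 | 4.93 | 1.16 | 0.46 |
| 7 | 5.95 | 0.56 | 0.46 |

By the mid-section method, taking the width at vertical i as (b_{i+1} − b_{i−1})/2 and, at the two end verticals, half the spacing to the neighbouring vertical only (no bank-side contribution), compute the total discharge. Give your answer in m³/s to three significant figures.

4.65 m³/s

w_1 = (1.59 − 0.00)/2 = 0.795 m; q_1 = 0.36 × 0.47 × 0.795 = 0.1345 m³/s
w_2 = (2.24 − 0.00)/2 = 1.12 m; q_2 = 0.60 × 1.62 × 1.12 = 1.089 m³/s
w_3 = (2.87 − 1.59)/2 = 0.64 m; q_3 = 0.58 × 1.73 × 0.64 = 0.6422 m³/s
w_4 = (3.38 − 2.24)/2 = 0.57 m; q_4 = 0.64 × 1.92 × 0.57 = 0.7004 m³/s
w_5 = (4.93 − 2.87)/2 = 1.03 m; q_5 = 0.66 × 1.86 × 1.03 = 1.264 m³/s
w_6 = (5.95 − 3.38)/2 = 1.285 m; q_6 = 0.46 × 1.16 × 1.285 = 0.6857 m³/s
w_7 = (5.95 − 4.93)/2 = 0.51 m; q_7 = 0.46 × 0.56 × 0.51 = 0.1314 m³/s
Q = Σ qᵢ = 4.647 m³/s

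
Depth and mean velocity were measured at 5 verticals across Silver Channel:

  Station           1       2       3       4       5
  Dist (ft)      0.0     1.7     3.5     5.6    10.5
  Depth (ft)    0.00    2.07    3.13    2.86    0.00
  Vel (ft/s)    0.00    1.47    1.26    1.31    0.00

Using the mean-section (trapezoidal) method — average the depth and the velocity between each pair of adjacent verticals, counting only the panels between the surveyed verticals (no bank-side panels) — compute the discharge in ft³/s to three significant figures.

Panel 1-2: Δb = 1.7 ft, d̄ = (0.00+2.07)/2 = 1.035, v̄ = (0.00+1.47)/2 = 0.735 → q = 1.7×1.035×0.735 = 1.293 ft³/s
Panel 2-3: Δb = 1.8 ft, d̄ = (2.07+3.13)/2 = 2.6, v̄ = (1.47+1.26)/2 = 1.365 → q = 1.8×2.6×1.365 = 6.388 ft³/s
Panel 3-4: Δb = 2.1 ft, d̄ = (3.13+2.86)/2 = 2.995, v̄ = (1.26+1.31)/2 = 1.285 → q = 2.1×2.995×1.285 = 8.082 ft³/s
Panel 4-5: Δb = 4.9 ft, d̄ = (2.86+0.00)/2 = 1.43, v̄ = (1.31+0.00)/2 = 0.655 → q = 4.9×1.43×0.655 = 4.590 ft³/s
Q = Σ q = 20.35 ft³/s

20.4 ft³/s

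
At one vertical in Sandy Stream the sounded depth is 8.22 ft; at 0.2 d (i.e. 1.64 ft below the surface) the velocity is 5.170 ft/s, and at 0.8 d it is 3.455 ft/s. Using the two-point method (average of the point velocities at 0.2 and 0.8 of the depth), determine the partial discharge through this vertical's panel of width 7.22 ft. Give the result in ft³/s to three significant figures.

v̄ = (5.170 + 3.455) / 2 = 4.313 ft/s
q = v̄ × d × w = 4.313 × 8.22 × 7.22 = 255.9 ft³/s

256 ft³/s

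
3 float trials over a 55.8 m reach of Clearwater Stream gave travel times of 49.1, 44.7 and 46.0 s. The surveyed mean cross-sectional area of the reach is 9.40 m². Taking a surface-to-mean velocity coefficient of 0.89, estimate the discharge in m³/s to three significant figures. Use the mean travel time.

t̄ = (49.1 + 44.7 + 46.0) / 3 = 46.6 s
v_surface = L / t̄ = 55.8 / 46.6 = 1.197 m/s
v_mean = 0.89 × 1.197 = 1.066 m/s
Q = A × v_mean = 9.40 × 1.066 = 10.02 m³/s

10.0 m³/s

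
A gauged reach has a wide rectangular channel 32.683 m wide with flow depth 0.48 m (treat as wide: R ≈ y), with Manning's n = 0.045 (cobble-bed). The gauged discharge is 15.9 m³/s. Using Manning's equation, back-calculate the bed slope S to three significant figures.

0.00553

A = b·y = 32.683 × 0.48 = 15.69 m²
Wide channel: R ≈ y = 0.48 m
S = (Q·n / (1·A·R^(2/3)))² = (15.9×0.045 / (1×15.69×0.6130))² = 0.005535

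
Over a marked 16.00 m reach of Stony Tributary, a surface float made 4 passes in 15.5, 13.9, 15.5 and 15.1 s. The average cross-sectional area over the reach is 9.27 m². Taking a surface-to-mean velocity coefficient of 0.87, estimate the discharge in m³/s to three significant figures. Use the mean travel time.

8.60 m³/s

t̄ = (15.5 + 13.9 + 15.5 + 15.1) / 4 = 15 s
v_surface = L / t̄ = 16.00 / 15 = 1.067 m/s
v_mean = 0.87 × 1.067 = 0.9280 m/s
Q = A × v_mean = 9.27 × 0.9280 = 8.603 m³/s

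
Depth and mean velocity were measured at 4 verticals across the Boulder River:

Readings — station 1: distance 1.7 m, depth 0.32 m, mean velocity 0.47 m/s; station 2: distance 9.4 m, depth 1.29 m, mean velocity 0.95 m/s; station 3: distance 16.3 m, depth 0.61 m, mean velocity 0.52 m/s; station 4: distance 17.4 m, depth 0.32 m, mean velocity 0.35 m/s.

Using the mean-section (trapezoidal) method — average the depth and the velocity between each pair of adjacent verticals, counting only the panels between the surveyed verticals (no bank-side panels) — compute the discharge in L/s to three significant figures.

9440 L/s

Panel 1-2: Δb = 7.7 m, d̄ = (0.32+1.29)/2 = 0.805, v̄ = (0.47+0.95)/2 = 0.71 → q = 7.7×0.805×0.71 = 4.401 m³/s
Panel 2-3: Δb = 6.9 m, d̄ = (1.29+0.61)/2 = 0.95, v̄ = (0.95+0.52)/2 = 0.735 → q = 6.9×0.95×0.735 = 4.818 m³/s
Panel 3-4: Δb = 1.1 m, d̄ = (0.61+0.32)/2 = 0.465, v̄ = (0.52+0.35)/2 = 0.435 → q = 1.1×0.465×0.435 = 0.2225 m³/s
Q = Σ q = 9.441 m³/s
= 9.441 × 1000 = 9441 L/s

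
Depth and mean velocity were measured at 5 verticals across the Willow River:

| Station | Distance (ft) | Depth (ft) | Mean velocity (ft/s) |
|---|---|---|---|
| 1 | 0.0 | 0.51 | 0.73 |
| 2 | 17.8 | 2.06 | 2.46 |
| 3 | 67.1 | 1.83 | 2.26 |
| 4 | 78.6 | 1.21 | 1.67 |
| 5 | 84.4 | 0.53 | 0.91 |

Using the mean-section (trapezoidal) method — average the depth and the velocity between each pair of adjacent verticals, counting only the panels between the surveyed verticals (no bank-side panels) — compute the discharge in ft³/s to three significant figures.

304 ft³/s

Panel 1-2: Δb = 17.8 ft, d̄ = (0.51+2.06)/2 = 1.285, v̄ = (0.73+2.46)/2 = 1.595 → q = 17.8×1.285×1.595 = 36.48 ft³/s
Panel 2-3: Δb = 49.3 ft, d̄ = (2.06+1.83)/2 = 1.945, v̄ = (2.46+2.26)/2 = 2.36 → q = 49.3×1.945×2.36 = 226.3 ft³/s
Panel 3-4: Δb = 11.5 ft, d̄ = (1.83+1.21)/2 = 1.52, v̄ = (2.26+1.67)/2 = 1.965 → q = 11.5×1.52×1.965 = 34.35 ft³/s
Panel 4-5: Δb = 5.8 ft, d̄ = (1.21+0.53)/2 = 0.87, v̄ = (1.67+0.91)/2 = 1.29 → q = 5.8×0.87×1.29 = 6.509 ft³/s
Q = Σ q = 303.6 ft³/s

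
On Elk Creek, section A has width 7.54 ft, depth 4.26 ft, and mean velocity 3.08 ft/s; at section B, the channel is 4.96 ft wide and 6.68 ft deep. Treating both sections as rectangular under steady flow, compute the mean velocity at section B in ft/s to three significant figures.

2.99 ft/s

Q = A₁V₁ = (7.54×4.26) × 3.08 = 98.93 ft³/s
A₂ = 4.96 × 6.68 = 33.13 ft²
V₂ = Q/A₂ = 98.93/33.13 = 2.986 ft/s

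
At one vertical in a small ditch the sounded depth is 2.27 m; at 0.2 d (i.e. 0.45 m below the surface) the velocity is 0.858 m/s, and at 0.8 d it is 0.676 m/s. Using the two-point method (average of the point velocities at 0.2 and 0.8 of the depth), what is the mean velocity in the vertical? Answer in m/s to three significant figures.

v̄ = (0.858 + 0.676) / 2 = 0.7670 m/s

0.767 m/s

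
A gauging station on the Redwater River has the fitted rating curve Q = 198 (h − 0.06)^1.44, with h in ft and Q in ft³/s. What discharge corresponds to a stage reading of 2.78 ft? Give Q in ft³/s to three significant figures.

836 ft³/s

Q = 198 × (2.78 − 0.06)^1.44 = 198 × 2.72^1.44 = 836.5 ft³/s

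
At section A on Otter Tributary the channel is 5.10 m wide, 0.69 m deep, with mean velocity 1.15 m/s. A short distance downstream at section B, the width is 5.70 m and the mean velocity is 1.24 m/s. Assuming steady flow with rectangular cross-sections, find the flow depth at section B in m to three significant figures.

0.573 m

Q = A₁V₁ = (5.10×0.69) × 1.15 = 4.047 m³/s
d₂ = Q/(b₂ V₂) = 4.047/(5.70×1.24) = 0.5726 m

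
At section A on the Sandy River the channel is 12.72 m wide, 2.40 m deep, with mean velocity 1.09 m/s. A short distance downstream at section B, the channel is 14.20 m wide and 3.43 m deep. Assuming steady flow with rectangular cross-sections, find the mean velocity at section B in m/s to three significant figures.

0.683 m/s

Q = A₁V₁ = (12.72×2.40) × 1.09 = 33.28 m³/s
A₂ = 14.20 × 3.43 = 48.71 m²
V₂ = Q/A₂ = 33.28/48.71 = 0.6832 m/s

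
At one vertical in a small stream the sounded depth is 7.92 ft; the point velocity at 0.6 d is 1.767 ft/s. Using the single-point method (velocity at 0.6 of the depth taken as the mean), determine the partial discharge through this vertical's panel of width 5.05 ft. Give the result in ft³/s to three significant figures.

70.7 ft³/s

v̄ = v₀.₆ = 1.767 ft/s
q = v̄ × d × w = 1.767 × 7.92 × 5.05 = 70.67 ft³/s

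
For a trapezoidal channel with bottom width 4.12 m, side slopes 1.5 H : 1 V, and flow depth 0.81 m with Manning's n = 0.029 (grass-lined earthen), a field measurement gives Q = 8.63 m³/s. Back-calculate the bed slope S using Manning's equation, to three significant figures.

0.00643

A = (b + z·y)·y = (4.12 + 1.5×0.81)×0.81 = 4.321 m²
P = b + 2y√(1+z²) = 4.12 + 2×0.81×√(1+1.5²) = 7.040 m
R = A/P = 4.321/7.040 = 0.6138 m
S = (Q·n / (1·A·R^(2/3)))² = (8.63×0.029 / (1×4.321×0.7222))² = 0.006430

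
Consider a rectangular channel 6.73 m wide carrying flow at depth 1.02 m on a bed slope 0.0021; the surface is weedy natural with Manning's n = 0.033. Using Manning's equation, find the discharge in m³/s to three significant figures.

8.10 m³/s

A = b·y = 6.73 × 1.02 = 6.865 m²
P = b + 2y = 6.73 + 2×1.02 = 8.770 m
R = A/P = 6.865/8.770 = 0.7827 m
Q = (1/n)·A·R^(2/3)·S^(1/2) = (1/0.033) × 6.865 × 0.7827^(2/3) × 0.0021^(1/2) = 8.096 m³/s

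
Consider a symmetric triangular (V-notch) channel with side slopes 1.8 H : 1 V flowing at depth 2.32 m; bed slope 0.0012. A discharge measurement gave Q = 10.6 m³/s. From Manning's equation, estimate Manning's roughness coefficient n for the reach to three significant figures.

A = z·y² = 1.8×2.32² = 9.688 m²
P = 2y√(1+z²) = 2×2.32×√(1+1.8²) = 9.554 m
R = A/P = 9.688/9.554 = 1.014 m
n = (1/Q)·A·R^(2/3)·S^(1/2) = (1/10.6) × 9.688 × 1.009 × 0.03464 = 0.03196

0.0320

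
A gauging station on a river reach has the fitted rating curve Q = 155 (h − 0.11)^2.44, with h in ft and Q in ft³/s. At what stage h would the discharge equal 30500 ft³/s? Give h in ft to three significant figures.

h − h₀ = (Q/C)^(1/b) = (30500/155)^(1/2.44) = 8.713 ft
h = 0.11 + 8.713 = 8.823 ft

8.82 ft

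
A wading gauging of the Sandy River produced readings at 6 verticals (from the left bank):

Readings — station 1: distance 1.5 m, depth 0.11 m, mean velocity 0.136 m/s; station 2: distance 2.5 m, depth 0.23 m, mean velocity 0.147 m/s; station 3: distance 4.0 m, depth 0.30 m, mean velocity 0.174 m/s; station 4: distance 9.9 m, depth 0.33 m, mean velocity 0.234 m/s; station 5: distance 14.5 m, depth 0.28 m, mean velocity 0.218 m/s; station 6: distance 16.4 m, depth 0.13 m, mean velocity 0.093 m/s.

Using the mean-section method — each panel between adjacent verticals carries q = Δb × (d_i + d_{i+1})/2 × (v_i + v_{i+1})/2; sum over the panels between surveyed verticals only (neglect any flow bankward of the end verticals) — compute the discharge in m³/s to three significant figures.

Panel 1-2: Δb = 1 m, d̄ = (0.11+0.23)/2 = 0.17, v̄ = (0.136+0.147)/2 = 0.1415 → q = 1×0.17×0.1415 = 0.02406 m³/s
Panel 2-3: Δb = 1.5 m, d̄ = (0.23+0.30)/2 = 0.265, v̄ = (0.147+0.174)/2 = 0.1605 → q = 1.5×0.265×0.1605 = 0.06380 m³/s
Panel 3-4: Δb = 5.9 m, d̄ = (0.30+0.33)/2 = 0.315, v̄ = (0.174+0.234)/2 = 0.204 → q = 5.9×0.315×0.204 = 0.3791 m³/s
Panel 4-5: Δb = 4.6 m, d̄ = (0.33+0.28)/2 = 0.305, v̄ = (0.234+0.218)/2 = 0.226 → q = 4.6×0.305×0.226 = 0.3171 m³/s
Panel 5-6: Δb = 1.9 m, d̄ = (0.28+0.13)/2 = 0.205, v̄ = (0.218+0.093)/2 = 0.1555 → q = 1.9×0.205×0.1555 = 0.06057 m³/s
Q = Σ q = 0.8446 m³/s

0.845 m³/s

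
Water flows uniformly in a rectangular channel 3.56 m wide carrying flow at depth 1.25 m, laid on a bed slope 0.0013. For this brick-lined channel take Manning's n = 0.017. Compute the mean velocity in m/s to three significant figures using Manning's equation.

1.73 m/s

A = b·y = 3.56 × 1.25 = 4.450 m²
P = b + 2y = 3.56 + 2×1.25 = 6.060 m
R = A/P = 4.450/6.060 = 0.7343 m
Q = (1/n)·A·R^(2/3)·S^(1/2) = (1/0.017) × 4.450 × 0.7343^(2/3) × 0.0013^(1/2) = 7.682 m³/s
V = Q/A = 7.682/4.450 = 1.726 m/s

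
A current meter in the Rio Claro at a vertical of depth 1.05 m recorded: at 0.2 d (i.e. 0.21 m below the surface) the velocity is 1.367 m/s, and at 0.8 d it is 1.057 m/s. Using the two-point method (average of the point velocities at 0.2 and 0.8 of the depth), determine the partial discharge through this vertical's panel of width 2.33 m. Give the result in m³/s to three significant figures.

v̄ = (1.367 + 1.057) / 2 = 1.212 m/s
q = v̄ × d × w = 1.212 × 1.05 × 2.33 = 2.965 m³/s

2.97 m³/s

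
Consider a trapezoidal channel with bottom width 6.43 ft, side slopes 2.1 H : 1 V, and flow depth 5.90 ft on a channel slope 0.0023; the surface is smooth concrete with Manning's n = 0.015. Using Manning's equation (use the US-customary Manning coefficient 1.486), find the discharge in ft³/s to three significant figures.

A = (b + z·y)·y = (6.43 + 2.1×5.90)×5.90 = 111.0 ft²
P = b + 2y√(1+z²) = 6.43 + 2×5.90×√(1+2.1²) = 33.88 ft
R = A/P = 111.0/33.88 = 3.278 ft
Q = (1.486/n)·A·R^(2/3)·S^(1/2) = (1.486/0.015) × 111.0 × 3.278^(2/3) × 0.0023^(1/2) = 1164 ft³/s

1160 ft³/s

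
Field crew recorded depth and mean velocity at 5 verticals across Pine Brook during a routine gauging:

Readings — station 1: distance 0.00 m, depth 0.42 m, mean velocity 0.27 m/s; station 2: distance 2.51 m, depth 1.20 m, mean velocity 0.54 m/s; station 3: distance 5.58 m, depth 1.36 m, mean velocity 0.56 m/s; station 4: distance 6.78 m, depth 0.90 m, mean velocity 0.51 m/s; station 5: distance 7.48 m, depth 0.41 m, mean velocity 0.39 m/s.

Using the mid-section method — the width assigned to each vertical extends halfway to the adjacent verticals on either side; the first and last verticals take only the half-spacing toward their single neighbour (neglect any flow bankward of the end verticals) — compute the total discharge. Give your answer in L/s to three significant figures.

w_1 = (2.51 − 0.00)/2 = 1.255 m; q_1 = 0.27 × 0.42 × 1.255 = 0.1423 m³/s
w_2 = (5.58 − 0.00)/2 = 2.79 m; q_2 = 0.54 × 1.20 × 2.79 = 1.808 m³/s
w_3 = (6.78 − 2.51)/2 = 2.135 m; q_3 = 0.56 × 1.36 × 2.135 = 1.626 m³/s
w_4 = (7.48 − 5.58)/2 = 0.95 m; q_4 = 0.51 × 0.90 × 0.95 = 0.4361 m³/s
w_5 = (7.48 − 6.78)/2 = 0.35 m; q_5 = 0.39 × 0.41 × 0.35 = 0.05597 m³/s
Q = Σ qᵢ = 4.068 m³/s
= 4.068 × 1000 = 4068 L/s

4070 L/s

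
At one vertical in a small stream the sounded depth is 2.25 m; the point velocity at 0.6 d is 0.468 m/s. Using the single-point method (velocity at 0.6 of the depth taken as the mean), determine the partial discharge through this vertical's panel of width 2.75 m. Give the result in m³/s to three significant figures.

2.90 m³/s

v̄ = v₀.₆ = 0.468 m/s
q = v̄ × d × w = 0.4680 × 2.25 × 2.75 = 2.896 m³/s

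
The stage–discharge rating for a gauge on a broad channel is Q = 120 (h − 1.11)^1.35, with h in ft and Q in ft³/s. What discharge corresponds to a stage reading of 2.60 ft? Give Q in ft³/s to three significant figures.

Q = 120 × (2.60 − 1.11)^1.35 = 120 × 1.49^1.35 = 205.6 ft³/s

206 ft³/s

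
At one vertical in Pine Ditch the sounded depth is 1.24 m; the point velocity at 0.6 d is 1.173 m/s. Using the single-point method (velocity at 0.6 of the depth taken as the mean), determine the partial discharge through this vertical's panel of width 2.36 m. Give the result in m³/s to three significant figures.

3.43 m³/s

v̄ = v₀.₆ = 1.173 m/s
q = v̄ × d × w = 1.173 × 1.24 × 2.36 = 3.433 m³/s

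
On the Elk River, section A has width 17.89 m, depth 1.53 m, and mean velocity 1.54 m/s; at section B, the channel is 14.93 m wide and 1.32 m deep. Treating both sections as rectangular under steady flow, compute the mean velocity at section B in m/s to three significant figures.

Q = A₁V₁ = (17.89×1.53) × 1.54 = 42.15 m³/s
A₂ = 14.93 × 1.32 = 19.71 m²
V₂ = Q/A₂ = 42.15/19.71 = 2.139 m/s

2.14 m/s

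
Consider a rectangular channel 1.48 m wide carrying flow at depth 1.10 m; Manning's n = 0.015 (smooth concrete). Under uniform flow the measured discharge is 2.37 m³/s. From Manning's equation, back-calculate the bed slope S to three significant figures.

A = b·y = 1.48 × 1.10 = 1.628 m²
P = b + 2y = 1.48 + 2×1.10 = 3.680 m
R = A/P = 1.628/3.680 = 0.4424 m
S = (Q·n / (1·A·R^(2/3)))² = (2.37×0.015 / (1×1.628×0.5806))² = 0.001415

0.00141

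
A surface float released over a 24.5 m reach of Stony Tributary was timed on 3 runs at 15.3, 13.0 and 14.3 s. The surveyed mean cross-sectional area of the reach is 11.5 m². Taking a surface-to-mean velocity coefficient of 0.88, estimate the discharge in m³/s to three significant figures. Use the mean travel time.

t̄ = (15.3 + 13.0 + 14.3) / 3 = 14.2 s
v_surface = L / t̄ = 24.5 / 14.2 = 1.725 m/s
v_mean = 0.88 × 1.725 = 1.518 m/s
Q = A × v_mean = 11.5 × 1.518 = 17.46 m³/s

17.5 m³/s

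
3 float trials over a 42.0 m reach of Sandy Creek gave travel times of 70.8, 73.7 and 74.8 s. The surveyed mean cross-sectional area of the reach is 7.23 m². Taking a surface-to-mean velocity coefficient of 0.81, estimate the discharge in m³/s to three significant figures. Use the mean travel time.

t̄ = (70.8 + 73.7 + 74.8) / 3 = 73.1 s
v_surface = L / t̄ = 42.0 / 73.1 = 0.5746 m/s
v_mean = 0.81 × 0.5746 = 0.4654 m/s
Q = A × v_mean = 7.23 × 0.4654 = 3.365 m³/s

3.36 m³/s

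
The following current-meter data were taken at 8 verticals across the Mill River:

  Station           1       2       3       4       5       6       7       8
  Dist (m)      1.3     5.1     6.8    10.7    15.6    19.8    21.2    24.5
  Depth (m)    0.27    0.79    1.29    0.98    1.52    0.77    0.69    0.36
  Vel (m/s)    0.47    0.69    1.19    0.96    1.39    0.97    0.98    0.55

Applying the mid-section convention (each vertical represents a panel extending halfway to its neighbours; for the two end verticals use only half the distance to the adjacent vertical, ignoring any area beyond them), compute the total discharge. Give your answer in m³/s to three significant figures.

23.8 m³/s

w_1 = (5.1 − 1.3)/2 = 1.9 m; q_1 = 0.47 × 0.27 × 1.9 = 0.2411 m³/s
w_2 = (6.8 − 1.3)/2 = 2.75 m; q_2 = 0.69 × 0.79 × 2.75 = 1.499 m³/s
w_3 = (10.7 − 5.1)/2 = 2.8 m; q_3 = 1.19 × 1.29 × 2.8 = 4.298 m³/s
w_4 = (15.6 − 6.8)/2 = 4.4 m; q_4 = 0.96 × 0.98 × 4.4 = 4.140 m³/s
w_5 = (19.8 − 10.7)/2 = 4.55 m; q_5 = 1.39 × 1.52 × 4.55 = 9.613 m³/s
w_6 = (21.2 − 15.6)/2 = 2.8 m; q_6 = 0.97 × 0.77 × 2.8 = 2.091 m³/s
w_7 = (24.5 − 19.8)/2 = 2.35 m; q_7 = 0.98 × 0.69 × 2.35 = 1.589 m³/s
w_8 = (24.5 − 21.2)/2 = 1.65 m; q_8 = 0.55 × 0.36 × 1.65 = 0.3267 m³/s
Q = Σ qᵢ = 23.80 m³/s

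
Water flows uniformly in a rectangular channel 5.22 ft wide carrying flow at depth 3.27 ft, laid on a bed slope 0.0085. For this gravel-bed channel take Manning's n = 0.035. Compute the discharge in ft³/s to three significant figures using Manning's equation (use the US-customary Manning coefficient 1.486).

A = b·y = 5.22 × 3.27 = 17.07 ft²
P = b + 2y = 5.22 + 2×3.27 = 11.76 ft
R = A/P = 17.07/11.76 = 1.451 ft
Q = (1.486/n)·A·R^(2/3)·S^(1/2) = (1.486/0.035) × 17.07 × 1.451^(2/3) × 0.0085^(1/2) = 85.65 ft³/s

85.7 ft³/s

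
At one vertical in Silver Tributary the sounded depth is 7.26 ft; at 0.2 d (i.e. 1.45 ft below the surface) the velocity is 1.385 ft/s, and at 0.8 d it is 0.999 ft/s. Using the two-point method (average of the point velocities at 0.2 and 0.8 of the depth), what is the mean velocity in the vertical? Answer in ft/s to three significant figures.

v̄ = (1.385 + 0.999) / 2 = 1.192 ft/s

1.19 ft/s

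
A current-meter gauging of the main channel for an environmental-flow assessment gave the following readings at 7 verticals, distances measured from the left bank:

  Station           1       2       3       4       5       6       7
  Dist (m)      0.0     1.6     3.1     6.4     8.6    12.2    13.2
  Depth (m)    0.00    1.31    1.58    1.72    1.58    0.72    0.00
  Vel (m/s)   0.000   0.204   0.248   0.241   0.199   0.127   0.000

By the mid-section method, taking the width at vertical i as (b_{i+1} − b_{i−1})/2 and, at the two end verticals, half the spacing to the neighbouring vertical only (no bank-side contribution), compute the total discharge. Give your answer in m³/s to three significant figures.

w_2 = (3.1 − 0.0)/2 = 1.55 m; q_2 = 0.204 × 1.31 × 1.55 = 0.4142 m³/s
w_3 = (6.4 − 1.6)/2 = 2.4 m; q_3 = 0.248 × 1.58 × 2.4 = 0.9404 m³/s
w_4 = (8.6 − 3.1)/2 = 2.75 m; q_4 = 0.241 × 1.72 × 2.75 = 1.140 m³/s
w_5 = (12.2 − 6.4)/2 = 2.9 m; q_5 = 0.199 × 1.58 × 2.9 = 0.9118 m³/s
w_6 = (13.2 − 8.6)/2 = 2.3 m; q_6 = 0.127 × 0.72 × 2.3 = 0.2103 m³/s
Stations 1, 7 contribute zero (depth or velocity is 0).
Q = Σ qᵢ = 3.617 m³/s

3.62 m³/s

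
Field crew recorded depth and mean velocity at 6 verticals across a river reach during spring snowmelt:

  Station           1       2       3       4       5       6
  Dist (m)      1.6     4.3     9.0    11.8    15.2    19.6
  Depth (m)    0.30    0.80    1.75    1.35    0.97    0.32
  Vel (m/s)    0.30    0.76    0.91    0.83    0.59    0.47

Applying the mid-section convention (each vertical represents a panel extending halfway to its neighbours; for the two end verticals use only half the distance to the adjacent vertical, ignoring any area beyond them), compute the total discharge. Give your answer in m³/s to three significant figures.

w_1 = (4.3 − 1.6)/2 = 1.35 m; q_1 = 0.30 × 0.30 × 1.35 = 0.1215 m³/s
w_2 = (9.0 − 1.6)/2 = 3.7 m; q_2 = 0.76 × 0.80 × 3.7 = 2.250 m³/s
w_3 = (11.8 − 4.3)/2 = 3.75 m; q_3 = 0.91 × 1.75 × 3.75 = 5.972 m³/s
w_4 = (15.2 − 9.0)/2 = 3.1 m; q_4 = 0.83 × 1.35 × 3.1 = 3.474 m³/s
w_5 = (19.6 − 11.8)/2 = 3.9 m; q_5 = 0.59 × 0.97 × 3.9 = 2.232 m³/s
w_6 = (19.6 − 15.2)/2 = 2.2 m; q_6 = 0.47 × 0.32 × 2.2 = 0.3309 m³/s
Q = Σ qᵢ = 14.38 m³/s

14.4 m³/s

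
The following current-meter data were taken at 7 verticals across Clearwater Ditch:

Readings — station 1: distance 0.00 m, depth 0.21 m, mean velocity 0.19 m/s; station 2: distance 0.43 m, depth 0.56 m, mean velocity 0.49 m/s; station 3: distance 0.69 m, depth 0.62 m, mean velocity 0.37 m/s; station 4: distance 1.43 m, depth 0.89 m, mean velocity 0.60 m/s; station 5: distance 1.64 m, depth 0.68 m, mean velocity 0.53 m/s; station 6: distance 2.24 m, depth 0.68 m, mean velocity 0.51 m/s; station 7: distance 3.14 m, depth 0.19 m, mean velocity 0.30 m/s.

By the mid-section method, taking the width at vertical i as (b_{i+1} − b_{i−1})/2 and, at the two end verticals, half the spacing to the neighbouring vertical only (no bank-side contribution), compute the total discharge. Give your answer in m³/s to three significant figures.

w_1 = (0.43 − 0.00)/2 = 0.215 m; q_1 = 0.19 × 0.21 × 0.215 = 0.008579 m³/s
w_2 = (0.69 − 0.00)/2 = 0.345 m; q_2 = 0.49 × 0.56 × 0.345 = 0.09467 m³/s
w_3 = (1.43 − 0.43)/2 = 0.5 m; q_3 = 0.37 × 0.62 × 0.5 = 0.1147 m³/s
w_4 = (1.64 − 0.69)/2 = 0.475 m; q_4 = 0.60 × 0.89 × 0.475 = 0.2537 m³/s
w_5 = (2.24 − 1.43)/2 = 0.405 m; q_5 = 0.53 × 0.68 × 0.405 = 0.1460 m³/s
w_6 = (3.14 − 1.64)/2 = 0.75 m; q_6 = 0.51 × 0.68 × 0.75 = 0.2601 m³/s
w_7 = (3.14 − 2.24)/2 = 0.45 m; q_7 = 0.30 × 0.19 × 0.45 = 0.02565 m³/s
Q = Σ qᵢ = 0.9033 m³/s

0.903 m³/s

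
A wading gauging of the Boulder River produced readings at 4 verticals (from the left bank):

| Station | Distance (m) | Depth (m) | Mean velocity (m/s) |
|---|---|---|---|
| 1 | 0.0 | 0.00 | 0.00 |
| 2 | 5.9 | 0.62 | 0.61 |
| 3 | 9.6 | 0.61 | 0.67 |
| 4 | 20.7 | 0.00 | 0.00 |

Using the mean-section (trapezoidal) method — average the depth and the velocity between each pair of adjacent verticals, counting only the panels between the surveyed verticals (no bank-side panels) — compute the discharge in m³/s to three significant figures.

Panel 1-2: Δb = 5.9 m, d̄ = (0.00+0.62)/2 = 0.31, v̄ = (0.00+0.61)/2 = 0.305 → q = 5.9×0.31×0.305 = 0.5578 m³/s
Panel 2-3: Δb = 3.7 m, d̄ = (0.62+0.61)/2 = 0.615, v̄ = (0.61+0.67)/2 = 0.64 → q = 3.7×0.615×0.64 = 1.456 m³/s
Panel 3-4: Δb = 11.1 m, d̄ = (0.61+0.00)/2 = 0.305, v̄ = (0.67+0.00)/2 = 0.335 → q = 11.1×0.305×0.335 = 1.134 m³/s
Q = Σ q = 3.148 m³/s

3.15 m³/s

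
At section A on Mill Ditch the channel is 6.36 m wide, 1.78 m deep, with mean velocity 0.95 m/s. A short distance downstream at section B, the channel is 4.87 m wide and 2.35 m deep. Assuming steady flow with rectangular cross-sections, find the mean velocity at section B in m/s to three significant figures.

0.940 m/s

Q = A₁V₁ = (6.36×1.78) × 0.95 = 10.75 m³/s
A₂ = 4.87 × 2.35 = 11.44 m²
V₂ = Q/A₂ = 10.75/11.44 = 0.9397 m/s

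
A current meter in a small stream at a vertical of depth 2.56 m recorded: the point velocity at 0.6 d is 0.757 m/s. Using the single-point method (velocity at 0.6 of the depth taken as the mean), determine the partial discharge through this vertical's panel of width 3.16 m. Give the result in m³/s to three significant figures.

6.12 m³/s

v̄ = v₀.₆ = 0.757 m/s
q = v̄ × d × w = 0.7570 × 2.56 × 3.16 = 6.124 m³/s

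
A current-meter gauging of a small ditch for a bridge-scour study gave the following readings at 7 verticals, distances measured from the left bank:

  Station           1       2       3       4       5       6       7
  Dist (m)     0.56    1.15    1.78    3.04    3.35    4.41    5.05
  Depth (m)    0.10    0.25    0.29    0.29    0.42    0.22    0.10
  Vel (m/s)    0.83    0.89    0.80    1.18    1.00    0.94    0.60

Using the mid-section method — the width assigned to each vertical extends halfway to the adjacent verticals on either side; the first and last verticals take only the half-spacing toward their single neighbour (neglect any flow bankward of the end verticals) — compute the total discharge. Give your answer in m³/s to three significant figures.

1.13 m³/s

w_1 = (1.15 − 0.56)/2 = 0.295 m; q_1 = 0.83 × 0.10 × 0.295 = 0.02449 m³/s
w_2 = (1.78 − 0.56)/2 = 0.61 m; q_2 = 0.89 × 0.25 × 0.61 = 0.1357 m³/s
w_3 = (3.04 − 1.15)/2 = 0.945 m; q_3 = 0.80 × 0.29 × 0.945 = 0.2192 m³/s
w_4 = (3.35 − 1.78)/2 = 0.785 m; q_4 = 1.18 × 0.29 × 0.785 = 0.2686 m³/s
w_5 = (4.41 − 3.04)/2 = 0.685 m; q_5 = 1.00 × 0.42 × 0.685 = 0.2877 m³/s
w_6 = (5.05 − 3.35)/2 = 0.85 m; q_6 = 0.94 × 0.22 × 0.85 = 0.1758 m³/s
w_7 = (5.05 − 4.41)/2 = 0.32 m; q_7 = 0.60 × 0.10 × 0.32 = 0.01920 m³/s
Q = Σ qᵢ = 1.131 m³/s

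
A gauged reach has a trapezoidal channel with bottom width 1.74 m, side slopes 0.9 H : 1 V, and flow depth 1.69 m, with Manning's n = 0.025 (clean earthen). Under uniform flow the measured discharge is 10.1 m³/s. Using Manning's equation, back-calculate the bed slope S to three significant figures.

0.00250

A = (b + z·y)·y = (1.74 + 0.9×1.69)×1.69 = 5.511 m²
P = b + 2y√(1+z²) = 1.74 + 2×1.69×√(1+0.9²) = 6.287 m
R = A/P = 5.511/6.287 = 0.8765 m
S = (Q·n / (1·A·R^(2/3)))² = (10.1×0.025 / (1×5.511×0.9159))² = 0.002502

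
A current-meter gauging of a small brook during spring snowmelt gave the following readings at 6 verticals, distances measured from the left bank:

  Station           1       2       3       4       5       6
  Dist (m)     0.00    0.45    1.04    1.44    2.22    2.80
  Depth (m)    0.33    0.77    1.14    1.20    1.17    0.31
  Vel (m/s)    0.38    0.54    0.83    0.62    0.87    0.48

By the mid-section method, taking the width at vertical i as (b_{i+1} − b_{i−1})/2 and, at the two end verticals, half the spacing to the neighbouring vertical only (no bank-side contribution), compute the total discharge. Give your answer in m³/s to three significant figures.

1.89 m³/s

w_1 = (0.45 − 0.00)/2 = 0.225 m; q_1 = 0.38 × 0.33 × 0.225 = 0.02822 m³/s
w_2 = (1.04 − 0.00)/2 = 0.52 m; q_2 = 0.54 × 0.77 × 0.52 = 0.2162 m³/s
w_3 = (1.44 − 0.45)/2 = 0.495 m; q_3 = 0.83 × 1.14 × 0.495 = 0.4684 m³/s
w_4 = (2.22 − 1.04)/2 = 0.59 m; q_4 = 0.62 × 1.20 × 0.59 = 0.4390 m³/s
w_5 = (2.80 − 1.44)/2 = 0.68 m; q_5 = 0.87 × 1.17 × 0.68 = 0.6922 m³/s
w_6 = (2.80 − 2.22)/2 = 0.29 m; q_6 = 0.48 × 0.31 × 0.29 = 0.04315 m³/s
Q = Σ qᵢ = 1.887 m³/s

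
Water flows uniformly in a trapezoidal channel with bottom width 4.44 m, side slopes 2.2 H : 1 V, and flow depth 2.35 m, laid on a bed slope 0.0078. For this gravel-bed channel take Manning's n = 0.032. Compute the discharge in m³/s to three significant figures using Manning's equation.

79.1 m³/s

A = (b + z·y)·y = (4.44 + 2.2×2.35)×2.35 = 22.58 m²
P = b + 2y√(1+z²) = 4.44 + 2×2.35×√(1+2.2²) = 15.80 m
R = A/P = 22.58/15.80 = 1.430 m
Q = (1/n)·A·R^(2/3)·S^(1/2) = (1/0.032) × 22.58 × 1.430^(2/3) × 0.0078^(1/2) = 79.09 m³/s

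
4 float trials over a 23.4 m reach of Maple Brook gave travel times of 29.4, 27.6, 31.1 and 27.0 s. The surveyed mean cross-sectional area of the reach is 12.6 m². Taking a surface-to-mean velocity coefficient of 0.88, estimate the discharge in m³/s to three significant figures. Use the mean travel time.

t̄ = (29.4 + 27.6 + 31.1 + 27.0) / 4 = 28.775 s
v_surface = L / t̄ = 23.4 / 28.775 = 0.8132 m/s
v_mean = 0.88 × 0.8132 = 0.7156 m/s
Q = A × v_mean = 12.6 × 0.7156 = 9.017 m³/s

9.02 m³/s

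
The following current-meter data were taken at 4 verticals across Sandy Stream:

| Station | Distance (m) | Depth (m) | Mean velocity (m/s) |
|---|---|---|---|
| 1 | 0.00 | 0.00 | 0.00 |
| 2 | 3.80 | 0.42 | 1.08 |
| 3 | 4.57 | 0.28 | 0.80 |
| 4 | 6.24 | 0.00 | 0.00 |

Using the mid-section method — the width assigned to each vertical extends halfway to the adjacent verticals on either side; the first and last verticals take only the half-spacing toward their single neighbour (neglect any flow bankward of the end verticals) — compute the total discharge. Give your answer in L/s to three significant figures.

w_2 = (4.57 − 0.00)/2 = 2.285 m; q_2 = 1.08 × 0.42 × 2.285 = 1.036 m³/s
w_3 = (6.24 − 3.80)/2 = 1.22 m; q_3 = 0.80 × 0.28 × 1.22 = 0.2733 m³/s
Stations 1, 4 contribute zero (depth or velocity is 0).
Q = Σ qᵢ = 1.310 m³/s
= 1.310 × 1000 = 1310 L/s

1310 L/s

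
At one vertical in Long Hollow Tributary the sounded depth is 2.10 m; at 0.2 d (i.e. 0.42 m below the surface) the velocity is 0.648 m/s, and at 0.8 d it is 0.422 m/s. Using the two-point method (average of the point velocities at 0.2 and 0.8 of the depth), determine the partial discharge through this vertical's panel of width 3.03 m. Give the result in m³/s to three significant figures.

3.40 m³/s

v̄ = (0.648 + 0.422) / 2 = 0.5350 m/s
q = v̄ × d × w = 0.5350 × 2.10 × 3.03 = 3.404 m³/s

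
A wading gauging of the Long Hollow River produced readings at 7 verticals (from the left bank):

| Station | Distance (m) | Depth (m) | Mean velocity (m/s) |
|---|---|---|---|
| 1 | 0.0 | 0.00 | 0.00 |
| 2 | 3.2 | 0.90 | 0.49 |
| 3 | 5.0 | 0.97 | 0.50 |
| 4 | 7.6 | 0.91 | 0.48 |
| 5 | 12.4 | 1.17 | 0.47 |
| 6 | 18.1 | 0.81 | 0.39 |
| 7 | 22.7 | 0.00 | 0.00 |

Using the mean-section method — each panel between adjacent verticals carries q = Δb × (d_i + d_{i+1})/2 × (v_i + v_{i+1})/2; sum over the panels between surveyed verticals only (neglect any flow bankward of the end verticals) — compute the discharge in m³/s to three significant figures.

7.54 m³/s

Panel 1-2: Δb = 3.2 m, d̄ = (0.00+0.90)/2 = 0.45, v̄ = (0.00+0.49)/2 = 0.245 → q = 3.2×0.45×0.245 = 0.3528 m³/s
Panel 2-3: Δb = 1.8 m, d̄ = (0.90+0.97)/2 = 0.935, v̄ = (0.49+0.50)/2 = 0.495 → q = 1.8×0.935×0.495 = 0.8331 m³/s
Panel 3-4: Δb = 2.6 m, d̄ = (0.97+0.91)/2 = 0.94, v̄ = (0.50+0.48)/2 = 0.49 → q = 2.6×0.94×0.49 = 1.198 m³/s
Panel 4-5: Δb = 4.8 m, d̄ = (0.91+1.17)/2 = 1.04, v̄ = (0.48+0.47)/2 = 0.475 → q = 4.8×1.04×0.475 = 2.371 m³/s
Panel 5-6: Δb = 5.7 m, d̄ = (1.17+0.81)/2 = 0.99, v̄ = (0.47+0.39)/2 = 0.43 → q = 5.7×0.99×0.43 = 2.426 m³/s
Panel 6-7: Δb = 4.6 m, d̄ = (0.81+0.00)/2 = 0.405, v̄ = (0.39+0.00)/2 = 0.195 → q = 4.6×0.405×0.195 = 0.3633 m³/s
Q = Σ q = 7.544 m³/s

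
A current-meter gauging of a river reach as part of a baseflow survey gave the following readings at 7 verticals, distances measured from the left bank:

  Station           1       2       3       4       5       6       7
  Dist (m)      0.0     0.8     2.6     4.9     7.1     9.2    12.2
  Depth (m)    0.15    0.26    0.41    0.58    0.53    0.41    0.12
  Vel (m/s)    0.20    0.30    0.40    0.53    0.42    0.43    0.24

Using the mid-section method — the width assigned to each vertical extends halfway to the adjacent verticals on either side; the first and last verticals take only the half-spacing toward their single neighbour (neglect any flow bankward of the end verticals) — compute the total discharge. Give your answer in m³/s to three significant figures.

2.11 m³/s

w_1 = (0.8 − 0.0)/2 = 0.4 m; q_1 = 0.20 × 0.15 × 0.4 = 0.01200 m³/s
w_2 = (2.6 − 0.0)/2 = 1.3 m; q_2 = 0.30 × 0.26 × 1.3 = 0.1014 m³/s
w_3 = (4.9 − 0.8)/2 = 2.05 m; q_3 = 0.40 × 0.41 × 2.05 = 0.3362 m³/s
w_4 = (7.1 − 2.6)/2 = 2.25 m; q_4 = 0.53 × 0.58 × 2.25 = 0.6917 m³/s
w_5 = (9.2 − 4.9)/2 = 2.15 m; q_5 = 0.42 × 0.53 × 2.15 = 0.4786 m³/s
w_6 = (12.2 − 7.1)/2 = 2.55 m; q_6 = 0.43 × 0.41 × 2.55 = 0.4496 m³/s
w_7 = (12.2 − 9.2)/2 = 1.5 m; q_7 = 0.24 × 0.12 × 1.5 = 0.04320 m³/s
Q = Σ qᵢ = 2.113 m³/s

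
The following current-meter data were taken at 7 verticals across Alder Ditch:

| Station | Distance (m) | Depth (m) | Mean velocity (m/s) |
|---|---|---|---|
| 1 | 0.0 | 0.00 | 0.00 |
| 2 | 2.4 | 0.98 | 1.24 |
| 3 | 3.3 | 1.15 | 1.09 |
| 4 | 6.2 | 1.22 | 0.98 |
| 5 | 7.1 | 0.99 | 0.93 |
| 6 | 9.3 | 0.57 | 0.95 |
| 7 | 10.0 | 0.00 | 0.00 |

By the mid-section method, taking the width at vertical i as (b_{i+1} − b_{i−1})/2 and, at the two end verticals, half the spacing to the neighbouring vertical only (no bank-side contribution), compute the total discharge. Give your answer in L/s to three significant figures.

w_2 = (3.3 − 0.0)/2 = 1.65 m; q_2 = 1.24 × 0.98 × 1.65 = 2.005 m³/s
w_3 = (6.2 − 2.4)/2 = 1.9 m; q_3 = 1.09 × 1.15 × 1.9 = 2.382 m³/s
w_4 = (7.1 − 3.3)/2 = 1.9 m; q_4 = 0.98 × 1.22 × 1.9 = 2.272 m³/s
w_5 = (9.3 − 6.2)/2 = 1.55 m; q_5 = 0.93 × 0.99 × 1.55 = 1.427 m³/s
w_6 = (10.0 − 7.1)/2 = 1.45 m; q_6 = 0.95 × 0.57 × 1.45 = 0.7852 m³/s
Stations 1, 7 contribute zero (depth or velocity is 0).
Q = Σ qᵢ = 8.871 m³/s
= 8.871 × 1000 = 8871 L/s

8870 L/s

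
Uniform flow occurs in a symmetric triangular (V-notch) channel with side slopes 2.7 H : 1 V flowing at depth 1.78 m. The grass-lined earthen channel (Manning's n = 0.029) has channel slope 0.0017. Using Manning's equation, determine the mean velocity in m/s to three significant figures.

1.26 m/s

A = z·y² = 2.7×1.78² = 8.555 m²
P = 2y√(1+z²) = 2×1.78×√(1+2.7²) = 10.25 m
R = A/P = 8.555/10.25 = 0.8346 m
Q = (1/n)·A·R^(2/3)·S^(1/2) = (1/0.029) × 8.555 × 0.8346^(2/3) × 0.0017^(1/2) = 10.78 m³/s
V = Q/A = 10.78/8.555 = 1.260 m/s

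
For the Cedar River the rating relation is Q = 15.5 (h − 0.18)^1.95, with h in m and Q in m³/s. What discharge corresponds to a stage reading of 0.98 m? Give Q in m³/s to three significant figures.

10.0 m³/s

Q = 15.5 × (0.98 − 0.18)^1.95 = 15.5 × 0.8^1.95 = 10.03 m³/s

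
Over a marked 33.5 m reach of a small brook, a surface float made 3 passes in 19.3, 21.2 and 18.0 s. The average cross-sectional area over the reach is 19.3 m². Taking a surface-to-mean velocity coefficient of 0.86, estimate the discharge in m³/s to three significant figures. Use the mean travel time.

t̄ = (19.3 + 21.2 + 18.0) / 3 = 19.5 s
v_surface = L / t̄ = 33.5 / 19.5 = 1.718 m/s
v_mean = 0.86 × 1.718 = 1.477 m/s
Q = A × v_mean = 19.3 × 1.477 = 28.51 m³/s

28.5 m³/s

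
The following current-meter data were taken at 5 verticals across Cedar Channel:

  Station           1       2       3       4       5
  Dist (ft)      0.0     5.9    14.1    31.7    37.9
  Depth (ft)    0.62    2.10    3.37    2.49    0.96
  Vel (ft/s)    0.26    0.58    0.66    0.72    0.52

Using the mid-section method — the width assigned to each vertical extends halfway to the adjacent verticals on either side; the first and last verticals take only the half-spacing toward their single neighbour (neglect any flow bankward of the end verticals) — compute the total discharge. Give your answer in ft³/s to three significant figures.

w_1 = (5.9 − 0.0)/2 = 2.95 ft; q_1 = 0.26 × 0.62 × 2.95 = 0.4755 ft³/s
w_2 = (14.1 − 0.0)/2 = 7.05 ft; q_2 = 0.58 × 2.10 × 7.05 = 8.587 ft³/s
w_3 = (31.7 − 5.9)/2 = 12.9 ft; q_3 = 0.66 × 3.37 × 12.9 = 28.69 ft³/s
w_4 = (37.9 − 14.1)/2 = 11.9 ft; q_4 = 0.72 × 2.49 × 11.9 = 21.33 ft³/s
w_5 = (37.9 − 31.7)/2 = 3.1 ft; q_5 = 0.52 × 0.96 × 3.1 = 1.548 ft³/s
Q = Σ qᵢ = 60.64 ft³/s

60.6 ft³/s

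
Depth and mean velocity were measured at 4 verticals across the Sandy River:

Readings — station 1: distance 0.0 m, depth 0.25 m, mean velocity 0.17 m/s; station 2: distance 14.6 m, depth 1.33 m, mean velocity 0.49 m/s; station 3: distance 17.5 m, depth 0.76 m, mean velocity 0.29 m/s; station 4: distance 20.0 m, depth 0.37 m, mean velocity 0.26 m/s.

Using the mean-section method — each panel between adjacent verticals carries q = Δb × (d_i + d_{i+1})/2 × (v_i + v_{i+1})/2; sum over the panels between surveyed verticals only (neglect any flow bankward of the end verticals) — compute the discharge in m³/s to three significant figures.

5.38 m³/s

Panel 1-2: Δb = 14.6 m, d̄ = (0.25+1.33)/2 = 0.79, v̄ = (0.17+0.49)/2 = 0.33 → q = 14.6×0.79×0.33 = 3.806 m³/s
Panel 2-3: Δb = 2.9 m, d̄ = (1.33+0.76)/2 = 1.045, v̄ = (0.49+0.29)/2 = 0.39 → q = 2.9×1.045×0.39 = 1.182 m³/s
Panel 3-4: Δb = 2.5 m, d̄ = (0.76+0.37)/2 = 0.565, v̄ = (0.29+0.26)/2 = 0.275 → q = 2.5×0.565×0.275 = 0.3884 m³/s
Q = Σ q = 5.377 m³/s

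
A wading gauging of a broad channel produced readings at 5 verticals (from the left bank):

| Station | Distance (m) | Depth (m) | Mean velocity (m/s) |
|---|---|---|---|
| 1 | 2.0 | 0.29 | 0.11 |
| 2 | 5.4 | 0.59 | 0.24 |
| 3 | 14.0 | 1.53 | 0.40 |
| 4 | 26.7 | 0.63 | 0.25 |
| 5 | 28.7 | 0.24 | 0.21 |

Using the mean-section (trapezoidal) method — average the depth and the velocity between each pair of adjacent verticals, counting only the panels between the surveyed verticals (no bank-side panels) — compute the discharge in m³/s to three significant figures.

7.84 m³/s

Panel 1-2: Δb = 3.4 m, d̄ = (0.29+0.59)/2 = 0.44, v̄ = (0.11+0.24)/2 = 0.175 → q = 3.4×0.44×0.175 = 0.2618 m³/s
Panel 2-3: Δb = 8.6 m, d̄ = (0.59+1.53)/2 = 1.06, v̄ = (0.24+0.40)/2 = 0.32 → q = 8.6×1.06×0.32 = 2.917 m³/s
Panel 3-4: Δb = 12.7 m, d̄ = (1.53+0.63)/2 = 1.08, v̄ = (0.40+0.25)/2 = 0.325 → q = 12.7×1.08×0.325 = 4.458 m³/s
Panel 4-5: Δb = 2 m, d̄ = (0.63+0.24)/2 = 0.435, v̄ = (0.25+0.21)/2 = 0.23 → q = 2×0.435×0.23 = 0.2001 m³/s
Q = Σ q = 7.837 m³/s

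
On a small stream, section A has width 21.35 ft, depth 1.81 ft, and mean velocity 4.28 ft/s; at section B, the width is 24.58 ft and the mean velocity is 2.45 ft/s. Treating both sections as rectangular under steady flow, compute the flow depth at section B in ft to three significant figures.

2.75 ft

Q = A₁V₁ = (21.35×1.81) × 4.28 = 165.4 ft³/s
d₂ = Q/(b₂ V₂) = 165.4/(24.58×2.45) = 2.746 ft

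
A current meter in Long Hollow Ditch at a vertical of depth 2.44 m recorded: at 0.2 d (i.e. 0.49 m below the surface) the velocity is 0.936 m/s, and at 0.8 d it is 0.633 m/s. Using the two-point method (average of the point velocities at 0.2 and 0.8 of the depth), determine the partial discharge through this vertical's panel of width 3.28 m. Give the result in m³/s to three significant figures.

v̄ = (0.936 + 0.633) / 2 = 0.7845 m/s
q = v̄ × d × w = 0.7845 × 2.44 × 3.28 = 6.279 m³/s

6.28 m³/s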